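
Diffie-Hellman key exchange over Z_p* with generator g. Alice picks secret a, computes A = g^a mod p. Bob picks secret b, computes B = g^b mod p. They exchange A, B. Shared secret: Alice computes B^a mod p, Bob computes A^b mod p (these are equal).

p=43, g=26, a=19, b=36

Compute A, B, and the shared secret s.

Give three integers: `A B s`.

Answer: 18 16 21

Derivation:
A = 26^19 mod 43  (bits of 19 = 10011)
  bit 0 = 1: r = r^2 * 26 mod 43 = 1^2 * 26 = 1*26 = 26
  bit 1 = 0: r = r^2 mod 43 = 26^2 = 31
  bit 2 = 0: r = r^2 mod 43 = 31^2 = 15
  bit 3 = 1: r = r^2 * 26 mod 43 = 15^2 * 26 = 10*26 = 2
  bit 4 = 1: r = r^2 * 26 mod 43 = 2^2 * 26 = 4*26 = 18
  -> A = 18
B = 26^36 mod 43  (bits of 36 = 100100)
  bit 0 = 1: r = r^2 * 26 mod 43 = 1^2 * 26 = 1*26 = 26
  bit 1 = 0: r = r^2 mod 43 = 26^2 = 31
  bit 2 = 0: r = r^2 mod 43 = 31^2 = 15
  bit 3 = 1: r = r^2 * 26 mod 43 = 15^2 * 26 = 10*26 = 2
  bit 4 = 0: r = r^2 mod 43 = 2^2 = 4
  bit 5 = 0: r = r^2 mod 43 = 4^2 = 16
  -> B = 16
s = B^a = 16^19 mod 43  (bits of 19 = 10011)
  bit 0 = 1: r = r^2 * 16 mod 43 = 1^2 * 16 = 1*16 = 16
  bit 1 = 0: r = r^2 mod 43 = 16^2 = 41
  bit 2 = 0: r = r^2 mod 43 = 41^2 = 4
  bit 3 = 1: r = r^2 * 16 mod 43 = 4^2 * 16 = 16*16 = 41
  bit 4 = 1: r = r^2 * 16 mod 43 = 41^2 * 16 = 4*16 = 21
  -> s = B^a = 21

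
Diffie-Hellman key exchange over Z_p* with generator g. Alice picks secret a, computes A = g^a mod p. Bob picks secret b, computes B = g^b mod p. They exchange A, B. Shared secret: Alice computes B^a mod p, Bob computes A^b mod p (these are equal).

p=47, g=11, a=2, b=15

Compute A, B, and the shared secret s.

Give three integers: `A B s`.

A = 11^2 mod 47  (bits of 2 = 10)
  bit 0 = 1: r = r^2 * 11 mod 47 = 1^2 * 11 = 1*11 = 11
  bit 1 = 0: r = r^2 mod 47 = 11^2 = 27
  -> A = 27
B = 11^15 mod 47  (bits of 15 = 1111)
  bit 0 = 1: r = r^2 * 11 mod 47 = 1^2 * 11 = 1*11 = 11
  bit 1 = 1: r = r^2 * 11 mod 47 = 11^2 * 11 = 27*11 = 15
  bit 2 = 1: r = r^2 * 11 mod 47 = 15^2 * 11 = 37*11 = 31
  bit 3 = 1: r = r^2 * 11 mod 47 = 31^2 * 11 = 21*11 = 43
  -> B = 43
s = B^a = 43^2 mod 47  (bits of 2 = 10)
  bit 0 = 1: r = r^2 * 43 mod 47 = 1^2 * 43 = 1*43 = 43
  bit 1 = 0: r = r^2 mod 47 = 43^2 = 16
  -> s = B^a = 16

Answer: 27 43 16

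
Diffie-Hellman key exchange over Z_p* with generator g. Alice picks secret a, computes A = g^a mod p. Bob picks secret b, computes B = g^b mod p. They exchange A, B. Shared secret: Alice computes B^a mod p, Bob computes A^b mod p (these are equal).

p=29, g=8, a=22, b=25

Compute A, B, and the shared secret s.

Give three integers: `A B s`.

Answer: 9 26 22

Derivation:
A = 8^22 mod 29  (bits of 22 = 10110)
  bit 0 = 1: r = r^2 * 8 mod 29 = 1^2 * 8 = 1*8 = 8
  bit 1 = 0: r = r^2 mod 29 = 8^2 = 6
  bit 2 = 1: r = r^2 * 8 mod 29 = 6^2 * 8 = 7*8 = 27
  bit 3 = 1: r = r^2 * 8 mod 29 = 27^2 * 8 = 4*8 = 3
  bit 4 = 0: r = r^2 mod 29 = 3^2 = 9
  -> A = 9
B = 8^25 mod 29  (bits of 25 = 11001)
  bit 0 = 1: r = r^2 * 8 mod 29 = 1^2 * 8 = 1*8 = 8
  bit 1 = 1: r = r^2 * 8 mod 29 = 8^2 * 8 = 6*8 = 19
  bit 2 = 0: r = r^2 mod 29 = 19^2 = 13
  bit 3 = 0: r = r^2 mod 29 = 13^2 = 24
  bit 4 = 1: r = r^2 * 8 mod 29 = 24^2 * 8 = 25*8 = 26
  -> B = 26
s = B^a = 26^22 mod 29  (bits of 22 = 10110)
  bit 0 = 1: r = r^2 * 26 mod 29 = 1^2 * 26 = 1*26 = 26
  bit 1 = 0: r = r^2 mod 29 = 26^2 = 9
  bit 2 = 1: r = r^2 * 26 mod 29 = 9^2 * 26 = 23*26 = 18
  bit 3 = 1: r = r^2 * 26 mod 29 = 18^2 * 26 = 5*26 = 14
  bit 4 = 0: r = r^2 mod 29 = 14^2 = 22
  -> s = B^a = 22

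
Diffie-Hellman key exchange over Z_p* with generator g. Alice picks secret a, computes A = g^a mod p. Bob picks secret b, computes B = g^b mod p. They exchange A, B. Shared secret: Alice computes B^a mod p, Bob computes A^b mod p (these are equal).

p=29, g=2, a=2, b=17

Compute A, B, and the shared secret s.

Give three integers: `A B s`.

A = 2^2 mod 29  (bits of 2 = 10)
  bit 0 = 1: r = r^2 * 2 mod 29 = 1^2 * 2 = 1*2 = 2
  bit 1 = 0: r = r^2 mod 29 = 2^2 = 4
  -> A = 4
B = 2^17 mod 29  (bits of 17 = 10001)
  bit 0 = 1: r = r^2 * 2 mod 29 = 1^2 * 2 = 1*2 = 2
  bit 1 = 0: r = r^2 mod 29 = 2^2 = 4
  bit 2 = 0: r = r^2 mod 29 = 4^2 = 16
  bit 3 = 0: r = r^2 mod 29 = 16^2 = 24
  bit 4 = 1: r = r^2 * 2 mod 29 = 24^2 * 2 = 25*2 = 21
  -> B = 21
s = B^a = 21^2 mod 29  (bits of 2 = 10)
  bit 0 = 1: r = r^2 * 21 mod 29 = 1^2 * 21 = 1*21 = 21
  bit 1 = 0: r = r^2 mod 29 = 21^2 = 6
  -> s = B^a = 6

Answer: 4 21 6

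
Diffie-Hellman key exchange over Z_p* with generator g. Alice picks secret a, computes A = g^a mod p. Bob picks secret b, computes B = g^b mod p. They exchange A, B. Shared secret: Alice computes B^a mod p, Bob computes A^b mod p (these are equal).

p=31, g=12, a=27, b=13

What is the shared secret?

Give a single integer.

A = 12^27 mod 31  (bits of 27 = 11011)
  bit 0 = 1: r = r^2 * 12 mod 31 = 1^2 * 12 = 1*12 = 12
  bit 1 = 1: r = r^2 * 12 mod 31 = 12^2 * 12 = 20*12 = 23
  bit 2 = 0: r = r^2 mod 31 = 23^2 = 2
  bit 3 = 1: r = r^2 * 12 mod 31 = 2^2 * 12 = 4*12 = 17
  bit 4 = 1: r = r^2 * 12 mod 31 = 17^2 * 12 = 10*12 = 27
  -> A = 27
B = 12^13 mod 31  (bits of 13 = 1101)
  bit 0 = 1: r = r^2 * 12 mod 31 = 1^2 * 12 = 1*12 = 12
  bit 1 = 1: r = r^2 * 12 mod 31 = 12^2 * 12 = 20*12 = 23
  bit 2 = 0: r = r^2 mod 31 = 23^2 = 2
  bit 3 = 1: r = r^2 * 12 mod 31 = 2^2 * 12 = 4*12 = 17
  -> B = 17
s = B^a = 17^27 mod 31  (bits of 27 = 11011)
  bit 0 = 1: r = r^2 * 17 mod 31 = 1^2 * 17 = 1*17 = 17
  bit 1 = 1: r = r^2 * 17 mod 31 = 17^2 * 17 = 10*17 = 15
  bit 2 = 0: r = r^2 mod 31 = 15^2 = 8
  bit 3 = 1: r = r^2 * 17 mod 31 = 8^2 * 17 = 2*17 = 3
  bit 4 = 1: r = r^2 * 17 mod 31 = 3^2 * 17 = 9*17 = 29
  -> s = B^a = 29

Answer: 29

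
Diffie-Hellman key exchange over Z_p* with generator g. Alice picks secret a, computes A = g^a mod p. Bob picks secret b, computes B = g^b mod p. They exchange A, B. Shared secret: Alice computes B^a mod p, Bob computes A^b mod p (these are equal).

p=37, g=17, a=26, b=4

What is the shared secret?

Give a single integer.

Answer: 34

Derivation:
A = 17^26 mod 37  (bits of 26 = 11010)
  bit 0 = 1: r = r^2 * 17 mod 37 = 1^2 * 17 = 1*17 = 17
  bit 1 = 1: r = r^2 * 17 mod 37 = 17^2 * 17 = 30*17 = 29
  bit 2 = 0: r = r^2 mod 37 = 29^2 = 27
  bit 3 = 1: r = r^2 * 17 mod 37 = 27^2 * 17 = 26*17 = 35
  bit 4 = 0: r = r^2 mod 37 = 35^2 = 4
  -> A = 4
B = 17^4 mod 37  (bits of 4 = 100)
  bit 0 = 1: r = r^2 * 17 mod 37 = 1^2 * 17 = 1*17 = 17
  bit 1 = 0: r = r^2 mod 37 = 17^2 = 30
  bit 2 = 0: r = r^2 mod 37 = 30^2 = 12
  -> B = 12
s = B^a = 12^26 mod 37  (bits of 26 = 11010)
  bit 0 = 1: r = r^2 * 12 mod 37 = 1^2 * 12 = 1*12 = 12
  bit 1 = 1: r = r^2 * 12 mod 37 = 12^2 * 12 = 33*12 = 26
  bit 2 = 0: r = r^2 mod 37 = 26^2 = 10
  bit 3 = 1: r = r^2 * 12 mod 37 = 10^2 * 12 = 26*12 = 16
  bit 4 = 0: r = r^2 mod 37 = 16^2 = 34
  -> s = B^a = 34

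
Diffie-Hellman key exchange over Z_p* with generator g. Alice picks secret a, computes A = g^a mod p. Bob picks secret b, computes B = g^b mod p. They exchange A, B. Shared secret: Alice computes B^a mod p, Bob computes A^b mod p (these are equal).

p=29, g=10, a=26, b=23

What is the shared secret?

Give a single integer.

A = 10^26 mod 29  (bits of 26 = 11010)
  bit 0 = 1: r = r^2 * 10 mod 29 = 1^2 * 10 = 1*10 = 10
  bit 1 = 1: r = r^2 * 10 mod 29 = 10^2 * 10 = 13*10 = 14
  bit 2 = 0: r = r^2 mod 29 = 14^2 = 22
  bit 3 = 1: r = r^2 * 10 mod 29 = 22^2 * 10 = 20*10 = 26
  bit 4 = 0: r = r^2 mod 29 = 26^2 = 9
  -> A = 9
B = 10^23 mod 29  (bits of 23 = 10111)
  bit 0 = 1: r = r^2 * 10 mod 29 = 1^2 * 10 = 1*10 = 10
  bit 1 = 0: r = r^2 mod 29 = 10^2 = 13
  bit 2 = 1: r = r^2 * 10 mod 29 = 13^2 * 10 = 24*10 = 8
  bit 3 = 1: r = r^2 * 10 mod 29 = 8^2 * 10 = 6*10 = 2
  bit 4 = 1: r = r^2 * 10 mod 29 = 2^2 * 10 = 4*10 = 11
  -> B = 11
s = B^a = 11^26 mod 29  (bits of 26 = 11010)
  bit 0 = 1: r = r^2 * 11 mod 29 = 1^2 * 11 = 1*11 = 11
  bit 1 = 1: r = r^2 * 11 mod 29 = 11^2 * 11 = 5*11 = 26
  bit 2 = 0: r = r^2 mod 29 = 26^2 = 9
  bit 3 = 1: r = r^2 * 11 mod 29 = 9^2 * 11 = 23*11 = 21
  bit 4 = 0: r = r^2 mod 29 = 21^2 = 6
  -> s = B^a = 6

Answer: 6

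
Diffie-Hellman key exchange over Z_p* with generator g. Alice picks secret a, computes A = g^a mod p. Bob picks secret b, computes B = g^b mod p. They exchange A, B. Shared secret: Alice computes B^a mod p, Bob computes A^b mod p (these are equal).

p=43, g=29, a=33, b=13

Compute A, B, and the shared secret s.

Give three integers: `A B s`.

A = 29^33 mod 43  (bits of 33 = 100001)
  bit 0 = 1: r = r^2 * 29 mod 43 = 1^2 * 29 = 1*29 = 29
  bit 1 = 0: r = r^2 mod 43 = 29^2 = 24
  bit 2 = 0: r = r^2 mod 43 = 24^2 = 17
  bit 3 = 0: r = r^2 mod 43 = 17^2 = 31
  bit 4 = 0: r = r^2 mod 43 = 31^2 = 15
  bit 5 = 1: r = r^2 * 29 mod 43 = 15^2 * 29 = 10*29 = 32
  -> A = 32
B = 29^13 mod 43  (bits of 13 = 1101)
  bit 0 = 1: r = r^2 * 29 mod 43 = 1^2 * 29 = 1*29 = 29
  bit 1 = 1: r = r^2 * 29 mod 43 = 29^2 * 29 = 24*29 = 8
  bit 2 = 0: r = r^2 mod 43 = 8^2 = 21
  bit 3 = 1: r = r^2 * 29 mod 43 = 21^2 * 29 = 11*29 = 18
  -> B = 18
s = B^a = 18^33 mod 43  (bits of 33 = 100001)
  bit 0 = 1: r = r^2 * 18 mod 43 = 1^2 * 18 = 1*18 = 18
  bit 1 = 0: r = r^2 mod 43 = 18^2 = 23
  bit 2 = 0: r = r^2 mod 43 = 23^2 = 13
  bit 3 = 0: r = r^2 mod 43 = 13^2 = 40
  bit 4 = 0: r = r^2 mod 43 = 40^2 = 9
  bit 5 = 1: r = r^2 * 18 mod 43 = 9^2 * 18 = 38*18 = 39
  -> s = B^a = 39

Answer: 32 18 39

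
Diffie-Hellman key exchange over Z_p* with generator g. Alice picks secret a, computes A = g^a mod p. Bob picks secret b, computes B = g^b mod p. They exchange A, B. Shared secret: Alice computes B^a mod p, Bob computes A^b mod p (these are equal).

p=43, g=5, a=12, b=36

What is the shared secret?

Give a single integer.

A = 5^12 mod 43  (bits of 12 = 1100)
  bit 0 = 1: r = r^2 * 5 mod 43 = 1^2 * 5 = 1*5 = 5
  bit 1 = 1: r = r^2 * 5 mod 43 = 5^2 * 5 = 25*5 = 39
  bit 2 = 0: r = r^2 mod 43 = 39^2 = 16
  bit 3 = 0: r = r^2 mod 43 = 16^2 = 41
  -> A = 41
B = 5^36 mod 43  (bits of 36 = 100100)
  bit 0 = 1: r = r^2 * 5 mod 43 = 1^2 * 5 = 1*5 = 5
  bit 1 = 0: r = r^2 mod 43 = 5^2 = 25
  bit 2 = 0: r = r^2 mod 43 = 25^2 = 23
  bit 3 = 1: r = r^2 * 5 mod 43 = 23^2 * 5 = 13*5 = 22
  bit 4 = 0: r = r^2 mod 43 = 22^2 = 11
  bit 5 = 0: r = r^2 mod 43 = 11^2 = 35
  -> B = 35
s = B^a = 35^12 mod 43  (bits of 12 = 1100)
  bit 0 = 1: r = r^2 * 35 mod 43 = 1^2 * 35 = 1*35 = 35
  bit 1 = 1: r = r^2 * 35 mod 43 = 35^2 * 35 = 21*35 = 4
  bit 2 = 0: r = r^2 mod 43 = 4^2 = 16
  bit 3 = 0: r = r^2 mod 43 = 16^2 = 41
  -> s = B^a = 41

Answer: 41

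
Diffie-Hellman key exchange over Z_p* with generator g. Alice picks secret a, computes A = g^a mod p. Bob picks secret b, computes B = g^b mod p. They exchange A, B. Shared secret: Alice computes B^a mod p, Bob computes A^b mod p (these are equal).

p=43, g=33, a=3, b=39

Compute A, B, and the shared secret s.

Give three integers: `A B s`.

A = 33^3 mod 43  (bits of 3 = 11)
  bit 0 = 1: r = r^2 * 33 mod 43 = 1^2 * 33 = 1*33 = 33
  bit 1 = 1: r = r^2 * 33 mod 43 = 33^2 * 33 = 14*33 = 32
  -> A = 32
B = 33^39 mod 43  (bits of 39 = 100111)
  bit 0 = 1: r = r^2 * 33 mod 43 = 1^2 * 33 = 1*33 = 33
  bit 1 = 0: r = r^2 mod 43 = 33^2 = 14
  bit 2 = 0: r = r^2 mod 43 = 14^2 = 24
  bit 3 = 1: r = r^2 * 33 mod 43 = 24^2 * 33 = 17*33 = 2
  bit 4 = 1: r = r^2 * 33 mod 43 = 2^2 * 33 = 4*33 = 3
  bit 5 = 1: r = r^2 * 33 mod 43 = 3^2 * 33 = 9*33 = 39
  -> B = 39
s = B^a = 39^3 mod 43  (bits of 3 = 11)
  bit 0 = 1: r = r^2 * 39 mod 43 = 1^2 * 39 = 1*39 = 39
  bit 1 = 1: r = r^2 * 39 mod 43 = 39^2 * 39 = 16*39 = 22
  -> s = B^a = 22

Answer: 32 39 22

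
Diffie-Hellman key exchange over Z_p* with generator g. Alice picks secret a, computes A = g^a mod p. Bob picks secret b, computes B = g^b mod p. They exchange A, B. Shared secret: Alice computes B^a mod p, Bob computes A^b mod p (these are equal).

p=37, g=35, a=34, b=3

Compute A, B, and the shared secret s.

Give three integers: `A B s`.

A = 35^34 mod 37  (bits of 34 = 100010)
  bit 0 = 1: r = r^2 * 35 mod 37 = 1^2 * 35 = 1*35 = 35
  bit 1 = 0: r = r^2 mod 37 = 35^2 = 4
  bit 2 = 0: r = r^2 mod 37 = 4^2 = 16
  bit 3 = 0: r = r^2 mod 37 = 16^2 = 34
  bit 4 = 1: r = r^2 * 35 mod 37 = 34^2 * 35 = 9*35 = 19
  bit 5 = 0: r = r^2 mod 37 = 19^2 = 28
  -> A = 28
B = 35^3 mod 37  (bits of 3 = 11)
  bit 0 = 1: r = r^2 * 35 mod 37 = 1^2 * 35 = 1*35 = 35
  bit 1 = 1: r = r^2 * 35 mod 37 = 35^2 * 35 = 4*35 = 29
  -> B = 29
s = B^a = 29^34 mod 37  (bits of 34 = 100010)
  bit 0 = 1: r = r^2 * 29 mod 37 = 1^2 * 29 = 1*29 = 29
  bit 1 = 0: r = r^2 mod 37 = 29^2 = 27
  bit 2 = 0: r = r^2 mod 37 = 27^2 = 26
  bit 3 = 0: r = r^2 mod 37 = 26^2 = 10
  bit 4 = 1: r = r^2 * 29 mod 37 = 10^2 * 29 = 26*29 = 14
  bit 5 = 0: r = r^2 mod 37 = 14^2 = 11
  -> s = B^a = 11

Answer: 28 29 11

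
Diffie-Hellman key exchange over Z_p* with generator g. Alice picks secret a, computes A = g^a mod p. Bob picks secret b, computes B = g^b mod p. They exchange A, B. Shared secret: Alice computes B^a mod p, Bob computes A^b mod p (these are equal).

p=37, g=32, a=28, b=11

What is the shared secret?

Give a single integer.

A = 32^28 mod 37  (bits of 28 = 11100)
  bit 0 = 1: r = r^2 * 32 mod 37 = 1^2 * 32 = 1*32 = 32
  bit 1 = 1: r = r^2 * 32 mod 37 = 32^2 * 32 = 25*32 = 23
  bit 2 = 1: r = r^2 * 32 mod 37 = 23^2 * 32 = 11*32 = 19
  bit 3 = 0: r = r^2 mod 37 = 19^2 = 28
  bit 4 = 0: r = r^2 mod 37 = 28^2 = 7
  -> A = 7
B = 32^11 mod 37  (bits of 11 = 1011)
  bit 0 = 1: r = r^2 * 32 mod 37 = 1^2 * 32 = 1*32 = 32
  bit 1 = 0: r = r^2 mod 37 = 32^2 = 25
  bit 2 = 1: r = r^2 * 32 mod 37 = 25^2 * 32 = 33*32 = 20
  bit 3 = 1: r = r^2 * 32 mod 37 = 20^2 * 32 = 30*32 = 35
  -> B = 35
s = B^a = 35^28 mod 37  (bits of 28 = 11100)
  bit 0 = 1: r = r^2 * 35 mod 37 = 1^2 * 35 = 1*35 = 35
  bit 1 = 1: r = r^2 * 35 mod 37 = 35^2 * 35 = 4*35 = 29
  bit 2 = 1: r = r^2 * 35 mod 37 = 29^2 * 35 = 27*35 = 20
  bit 3 = 0: r = r^2 mod 37 = 20^2 = 30
  bit 4 = 0: r = r^2 mod 37 = 30^2 = 12
  -> s = B^a = 12

Answer: 12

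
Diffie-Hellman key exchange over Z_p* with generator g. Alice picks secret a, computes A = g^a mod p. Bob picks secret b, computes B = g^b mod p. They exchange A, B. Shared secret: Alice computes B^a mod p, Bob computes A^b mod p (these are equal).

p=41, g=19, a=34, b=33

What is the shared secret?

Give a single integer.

Answer: 33

Derivation:
A = 19^34 mod 41  (bits of 34 = 100010)
  bit 0 = 1: r = r^2 * 19 mod 41 = 1^2 * 19 = 1*19 = 19
  bit 1 = 0: r = r^2 mod 41 = 19^2 = 33
  bit 2 = 0: r = r^2 mod 41 = 33^2 = 23
  bit 3 = 0: r = r^2 mod 41 = 23^2 = 37
  bit 4 = 1: r = r^2 * 19 mod 41 = 37^2 * 19 = 16*19 = 17
  bit 5 = 0: r = r^2 mod 41 = 17^2 = 2
  -> A = 2
B = 19^33 mod 41  (bits of 33 = 100001)
  bit 0 = 1: r = r^2 * 19 mod 41 = 1^2 * 19 = 1*19 = 19
  bit 1 = 0: r = r^2 mod 41 = 19^2 = 33
  bit 2 = 0: r = r^2 mod 41 = 33^2 = 23
  bit 3 = 0: r = r^2 mod 41 = 23^2 = 37
  bit 4 = 0: r = r^2 mod 41 = 37^2 = 16
  bit 5 = 1: r = r^2 * 19 mod 41 = 16^2 * 19 = 10*19 = 26
  -> B = 26
s = B^a = 26^34 mod 41  (bits of 34 = 100010)
  bit 0 = 1: r = r^2 * 26 mod 41 = 1^2 * 26 = 1*26 = 26
  bit 1 = 0: r = r^2 mod 41 = 26^2 = 20
  bit 2 = 0: r = r^2 mod 41 = 20^2 = 31
  bit 3 = 0: r = r^2 mod 41 = 31^2 = 18
  bit 4 = 1: r = r^2 * 26 mod 41 = 18^2 * 26 = 37*26 = 19
  bit 5 = 0: r = r^2 mod 41 = 19^2 = 33
  -> s = B^a = 33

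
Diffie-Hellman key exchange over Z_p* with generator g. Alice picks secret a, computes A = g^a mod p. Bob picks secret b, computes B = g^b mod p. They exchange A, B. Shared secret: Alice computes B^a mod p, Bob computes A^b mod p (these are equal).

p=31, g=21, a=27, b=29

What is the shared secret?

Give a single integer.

A = 21^27 mod 31  (bits of 27 = 11011)
  bit 0 = 1: r = r^2 * 21 mod 31 = 1^2 * 21 = 1*21 = 21
  bit 1 = 1: r = r^2 * 21 mod 31 = 21^2 * 21 = 7*21 = 23
  bit 2 = 0: r = r^2 mod 31 = 23^2 = 2
  bit 3 = 1: r = r^2 * 21 mod 31 = 2^2 * 21 = 4*21 = 22
  bit 4 = 1: r = r^2 * 21 mod 31 = 22^2 * 21 = 19*21 = 27
  -> A = 27
B = 21^29 mod 31  (bits of 29 = 11101)
  bit 0 = 1: r = r^2 * 21 mod 31 = 1^2 * 21 = 1*21 = 21
  bit 1 = 1: r = r^2 * 21 mod 31 = 21^2 * 21 = 7*21 = 23
  bit 2 = 1: r = r^2 * 21 mod 31 = 23^2 * 21 = 2*21 = 11
  bit 3 = 0: r = r^2 mod 31 = 11^2 = 28
  bit 4 = 1: r = r^2 * 21 mod 31 = 28^2 * 21 = 9*21 = 3
  -> B = 3
s = B^a = 3^27 mod 31  (bits of 27 = 11011)
  bit 0 = 1: r = r^2 * 3 mod 31 = 1^2 * 3 = 1*3 = 3
  bit 1 = 1: r = r^2 * 3 mod 31 = 3^2 * 3 = 9*3 = 27
  bit 2 = 0: r = r^2 mod 31 = 27^2 = 16
  bit 3 = 1: r = r^2 * 3 mod 31 = 16^2 * 3 = 8*3 = 24
  bit 4 = 1: r = r^2 * 3 mod 31 = 24^2 * 3 = 18*3 = 23
  -> s = B^a = 23

Answer: 23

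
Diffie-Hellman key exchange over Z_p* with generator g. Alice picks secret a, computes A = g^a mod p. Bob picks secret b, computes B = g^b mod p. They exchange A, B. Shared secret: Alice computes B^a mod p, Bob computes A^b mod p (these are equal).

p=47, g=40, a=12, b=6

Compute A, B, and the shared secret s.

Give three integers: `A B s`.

Answer: 17 8 14

Derivation:
A = 40^12 mod 47  (bits of 12 = 1100)
  bit 0 = 1: r = r^2 * 40 mod 47 = 1^2 * 40 = 1*40 = 40
  bit 1 = 1: r = r^2 * 40 mod 47 = 40^2 * 40 = 2*40 = 33
  bit 2 = 0: r = r^2 mod 47 = 33^2 = 8
  bit 3 = 0: r = r^2 mod 47 = 8^2 = 17
  -> A = 17
B = 40^6 mod 47  (bits of 6 = 110)
  bit 0 = 1: r = r^2 * 40 mod 47 = 1^2 * 40 = 1*40 = 40
  bit 1 = 1: r = r^2 * 40 mod 47 = 40^2 * 40 = 2*40 = 33
  bit 2 = 0: r = r^2 mod 47 = 33^2 = 8
  -> B = 8
s = B^a = 8^12 mod 47  (bits of 12 = 1100)
  bit 0 = 1: r = r^2 * 8 mod 47 = 1^2 * 8 = 1*8 = 8
  bit 1 = 1: r = r^2 * 8 mod 47 = 8^2 * 8 = 17*8 = 42
  bit 2 = 0: r = r^2 mod 47 = 42^2 = 25
  bit 3 = 0: r = r^2 mod 47 = 25^2 = 14
  -> s = B^a = 14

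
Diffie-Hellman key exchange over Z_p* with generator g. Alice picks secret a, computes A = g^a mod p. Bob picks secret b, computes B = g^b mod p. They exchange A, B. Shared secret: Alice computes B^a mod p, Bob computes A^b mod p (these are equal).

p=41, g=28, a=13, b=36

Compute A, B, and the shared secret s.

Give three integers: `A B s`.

Answer: 30 23 31

Derivation:
A = 28^13 mod 41  (bits of 13 = 1101)
  bit 0 = 1: r = r^2 * 28 mod 41 = 1^2 * 28 = 1*28 = 28
  bit 1 = 1: r = r^2 * 28 mod 41 = 28^2 * 28 = 5*28 = 17
  bit 2 = 0: r = r^2 mod 41 = 17^2 = 2
  bit 3 = 1: r = r^2 * 28 mod 41 = 2^2 * 28 = 4*28 = 30
  -> A = 30
B = 28^36 mod 41  (bits of 36 = 100100)
  bit 0 = 1: r = r^2 * 28 mod 41 = 1^2 * 28 = 1*28 = 28
  bit 1 = 0: r = r^2 mod 41 = 28^2 = 5
  bit 2 = 0: r = r^2 mod 41 = 5^2 = 25
  bit 3 = 1: r = r^2 * 28 mod 41 = 25^2 * 28 = 10*28 = 34
  bit 4 = 0: r = r^2 mod 41 = 34^2 = 8
  bit 5 = 0: r = r^2 mod 41 = 8^2 = 23
  -> B = 23
s = B^a = 23^13 mod 41  (bits of 13 = 1101)
  bit 0 = 1: r = r^2 * 23 mod 41 = 1^2 * 23 = 1*23 = 23
  bit 1 = 1: r = r^2 * 23 mod 41 = 23^2 * 23 = 37*23 = 31
  bit 2 = 0: r = r^2 mod 41 = 31^2 = 18
  bit 3 = 1: r = r^2 * 23 mod 41 = 18^2 * 23 = 37*23 = 31
  -> s = B^a = 31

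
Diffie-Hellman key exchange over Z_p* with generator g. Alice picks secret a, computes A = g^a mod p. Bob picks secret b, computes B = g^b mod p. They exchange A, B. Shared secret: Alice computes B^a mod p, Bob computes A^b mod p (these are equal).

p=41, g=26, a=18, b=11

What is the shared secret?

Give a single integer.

Answer: 39

Derivation:
A = 26^18 mod 41  (bits of 18 = 10010)
  bit 0 = 1: r = r^2 * 26 mod 41 = 1^2 * 26 = 1*26 = 26
  bit 1 = 0: r = r^2 mod 41 = 26^2 = 20
  bit 2 = 0: r = r^2 mod 41 = 20^2 = 31
  bit 3 = 1: r = r^2 * 26 mod 41 = 31^2 * 26 = 18*26 = 17
  bit 4 = 0: r = r^2 mod 41 = 17^2 = 2
  -> A = 2
B = 26^11 mod 41  (bits of 11 = 1011)
  bit 0 = 1: r = r^2 * 26 mod 41 = 1^2 * 26 = 1*26 = 26
  bit 1 = 0: r = r^2 mod 41 = 26^2 = 20
  bit 2 = 1: r = r^2 * 26 mod 41 = 20^2 * 26 = 31*26 = 27
  bit 3 = 1: r = r^2 * 26 mod 41 = 27^2 * 26 = 32*26 = 12
  -> B = 12
s = B^a = 12^18 mod 41  (bits of 18 = 10010)
  bit 0 = 1: r = r^2 * 12 mod 41 = 1^2 * 12 = 1*12 = 12
  bit 1 = 0: r = r^2 mod 41 = 12^2 = 21
  bit 2 = 0: r = r^2 mod 41 = 21^2 = 31
  bit 3 = 1: r = r^2 * 12 mod 41 = 31^2 * 12 = 18*12 = 11
  bit 4 = 0: r = r^2 mod 41 = 11^2 = 39
  -> s = B^a = 39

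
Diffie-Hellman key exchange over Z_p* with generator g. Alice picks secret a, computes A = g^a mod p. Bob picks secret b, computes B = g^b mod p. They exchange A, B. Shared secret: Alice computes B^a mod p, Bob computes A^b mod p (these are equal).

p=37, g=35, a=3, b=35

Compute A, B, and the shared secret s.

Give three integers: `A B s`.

A = 35^3 mod 37  (bits of 3 = 11)
  bit 0 = 1: r = r^2 * 35 mod 37 = 1^2 * 35 = 1*35 = 35
  bit 1 = 1: r = r^2 * 35 mod 37 = 35^2 * 35 = 4*35 = 29
  -> A = 29
B = 35^35 mod 37  (bits of 35 = 100011)
  bit 0 = 1: r = r^2 * 35 mod 37 = 1^2 * 35 = 1*35 = 35
  bit 1 = 0: r = r^2 mod 37 = 35^2 = 4
  bit 2 = 0: r = r^2 mod 37 = 4^2 = 16
  bit 3 = 0: r = r^2 mod 37 = 16^2 = 34
  bit 4 = 1: r = r^2 * 35 mod 37 = 34^2 * 35 = 9*35 = 19
  bit 5 = 1: r = r^2 * 35 mod 37 = 19^2 * 35 = 28*35 = 18
  -> B = 18
s = B^a = 18^3 mod 37  (bits of 3 = 11)
  bit 0 = 1: r = r^2 * 18 mod 37 = 1^2 * 18 = 1*18 = 18
  bit 1 = 1: r = r^2 * 18 mod 37 = 18^2 * 18 = 28*18 = 23
  -> s = B^a = 23

Answer: 29 18 23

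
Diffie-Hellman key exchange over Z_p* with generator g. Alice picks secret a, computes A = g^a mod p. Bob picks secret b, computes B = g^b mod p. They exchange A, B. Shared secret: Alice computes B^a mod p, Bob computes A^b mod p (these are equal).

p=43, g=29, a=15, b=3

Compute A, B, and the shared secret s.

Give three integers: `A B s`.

A = 29^15 mod 43  (bits of 15 = 1111)
  bit 0 = 1: r = r^2 * 29 mod 43 = 1^2 * 29 = 1*29 = 29
  bit 1 = 1: r = r^2 * 29 mod 43 = 29^2 * 29 = 24*29 = 8
  bit 2 = 1: r = r^2 * 29 mod 43 = 8^2 * 29 = 21*29 = 7
  bit 3 = 1: r = r^2 * 29 mod 43 = 7^2 * 29 = 6*29 = 2
  -> A = 2
B = 29^3 mod 43  (bits of 3 = 11)
  bit 0 = 1: r = r^2 * 29 mod 43 = 1^2 * 29 = 1*29 = 29
  bit 1 = 1: r = r^2 * 29 mod 43 = 29^2 * 29 = 24*29 = 8
  -> B = 8
s = B^a = 8^15 mod 43  (bits of 15 = 1111)
  bit 0 = 1: r = r^2 * 8 mod 43 = 1^2 * 8 = 1*8 = 8
  bit 1 = 1: r = r^2 * 8 mod 43 = 8^2 * 8 = 21*8 = 39
  bit 2 = 1: r = r^2 * 8 mod 43 = 39^2 * 8 = 16*8 = 42
  bit 3 = 1: r = r^2 * 8 mod 43 = 42^2 * 8 = 1*8 = 8
  -> s = B^a = 8

Answer: 2 8 8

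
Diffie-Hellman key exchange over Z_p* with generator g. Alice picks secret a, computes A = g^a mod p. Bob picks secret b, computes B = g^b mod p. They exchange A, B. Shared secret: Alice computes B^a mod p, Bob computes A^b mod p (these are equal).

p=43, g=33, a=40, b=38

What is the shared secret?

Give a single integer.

A = 33^40 mod 43  (bits of 40 = 101000)
  bit 0 = 1: r = r^2 * 33 mod 43 = 1^2 * 33 = 1*33 = 33
  bit 1 = 0: r = r^2 mod 43 = 33^2 = 14
  bit 2 = 1: r = r^2 * 33 mod 43 = 14^2 * 33 = 24*33 = 18
  bit 3 = 0: r = r^2 mod 43 = 18^2 = 23
  bit 4 = 0: r = r^2 mod 43 = 23^2 = 13
  bit 5 = 0: r = r^2 mod 43 = 13^2 = 40
  -> A = 40
B = 33^38 mod 43  (bits of 38 = 100110)
  bit 0 = 1: r = r^2 * 33 mod 43 = 1^2 * 33 = 1*33 = 33
  bit 1 = 0: r = r^2 mod 43 = 33^2 = 14
  bit 2 = 0: r = r^2 mod 43 = 14^2 = 24
  bit 3 = 1: r = r^2 * 33 mod 43 = 24^2 * 33 = 17*33 = 2
  bit 4 = 1: r = r^2 * 33 mod 43 = 2^2 * 33 = 4*33 = 3
  bit 5 = 0: r = r^2 mod 43 = 3^2 = 9
  -> B = 9
s = B^a = 9^40 mod 43  (bits of 40 = 101000)
  bit 0 = 1: r = r^2 * 9 mod 43 = 1^2 * 9 = 1*9 = 9
  bit 1 = 0: r = r^2 mod 43 = 9^2 = 38
  bit 2 = 1: r = r^2 * 9 mod 43 = 38^2 * 9 = 25*9 = 10
  bit 3 = 0: r = r^2 mod 43 = 10^2 = 14
  bit 4 = 0: r = r^2 mod 43 = 14^2 = 24
  bit 5 = 0: r = r^2 mod 43 = 24^2 = 17
  -> s = B^a = 17

Answer: 17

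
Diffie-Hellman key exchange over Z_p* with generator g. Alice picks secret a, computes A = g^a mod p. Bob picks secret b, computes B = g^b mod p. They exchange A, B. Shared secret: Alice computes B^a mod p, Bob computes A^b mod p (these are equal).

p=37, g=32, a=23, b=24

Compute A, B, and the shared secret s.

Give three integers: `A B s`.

Answer: 17 26 10

Derivation:
A = 32^23 mod 37  (bits of 23 = 10111)
  bit 0 = 1: r = r^2 * 32 mod 37 = 1^2 * 32 = 1*32 = 32
  bit 1 = 0: r = r^2 mod 37 = 32^2 = 25
  bit 2 = 1: r = r^2 * 32 mod 37 = 25^2 * 32 = 33*32 = 20
  bit 3 = 1: r = r^2 * 32 mod 37 = 20^2 * 32 = 30*32 = 35
  bit 4 = 1: r = r^2 * 32 mod 37 = 35^2 * 32 = 4*32 = 17
  -> A = 17
B = 32^24 mod 37  (bits of 24 = 11000)
  bit 0 = 1: r = r^2 * 32 mod 37 = 1^2 * 32 = 1*32 = 32
  bit 1 = 1: r = r^2 * 32 mod 37 = 32^2 * 32 = 25*32 = 23
  bit 2 = 0: r = r^2 mod 37 = 23^2 = 11
  bit 3 = 0: r = r^2 mod 37 = 11^2 = 10
  bit 4 = 0: r = r^2 mod 37 = 10^2 = 26
  -> B = 26
s = B^a = 26^23 mod 37  (bits of 23 = 10111)
  bit 0 = 1: r = r^2 * 26 mod 37 = 1^2 * 26 = 1*26 = 26
  bit 1 = 0: r = r^2 mod 37 = 26^2 = 10
  bit 2 = 1: r = r^2 * 26 mod 37 = 10^2 * 26 = 26*26 = 10
  bit 3 = 1: r = r^2 * 26 mod 37 = 10^2 * 26 = 26*26 = 10
  bit 4 = 1: r = r^2 * 26 mod 37 = 10^2 * 26 = 26*26 = 10
  -> s = B^a = 10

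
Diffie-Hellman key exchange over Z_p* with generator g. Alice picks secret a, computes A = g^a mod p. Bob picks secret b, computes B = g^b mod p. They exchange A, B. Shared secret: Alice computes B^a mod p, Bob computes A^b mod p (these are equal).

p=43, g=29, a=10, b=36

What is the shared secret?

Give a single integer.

A = 29^10 mod 43  (bits of 10 = 1010)
  bit 0 = 1: r = r^2 * 29 mod 43 = 1^2 * 29 = 1*29 = 29
  bit 1 = 0: r = r^2 mod 43 = 29^2 = 24
  bit 2 = 1: r = r^2 * 29 mod 43 = 24^2 * 29 = 17*29 = 20
  bit 3 = 0: r = r^2 mod 43 = 20^2 = 13
  -> A = 13
B = 29^36 mod 43  (bits of 36 = 100100)
  bit 0 = 1: r = r^2 * 29 mod 43 = 1^2 * 29 = 1*29 = 29
  bit 1 = 0: r = r^2 mod 43 = 29^2 = 24
  bit 2 = 0: r = r^2 mod 43 = 24^2 = 17
  bit 3 = 1: r = r^2 * 29 mod 43 = 17^2 * 29 = 31*29 = 39
  bit 4 = 0: r = r^2 mod 43 = 39^2 = 16
  bit 5 = 0: r = r^2 mod 43 = 16^2 = 41
  -> B = 41
s = B^a = 41^10 mod 43  (bits of 10 = 1010)
  bit 0 = 1: r = r^2 * 41 mod 43 = 1^2 * 41 = 1*41 = 41
  bit 1 = 0: r = r^2 mod 43 = 41^2 = 4
  bit 2 = 1: r = r^2 * 41 mod 43 = 4^2 * 41 = 16*41 = 11
  bit 3 = 0: r = r^2 mod 43 = 11^2 = 35
  -> s = B^a = 35

Answer: 35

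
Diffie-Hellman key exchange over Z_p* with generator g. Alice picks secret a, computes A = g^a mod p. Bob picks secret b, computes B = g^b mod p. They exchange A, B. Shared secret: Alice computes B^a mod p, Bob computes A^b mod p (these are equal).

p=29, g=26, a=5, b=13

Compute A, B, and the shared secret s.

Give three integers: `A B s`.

A = 26^5 mod 29  (bits of 5 = 101)
  bit 0 = 1: r = r^2 * 26 mod 29 = 1^2 * 26 = 1*26 = 26
  bit 1 = 0: r = r^2 mod 29 = 26^2 = 9
  bit 2 = 1: r = r^2 * 26 mod 29 = 9^2 * 26 = 23*26 = 18
  -> A = 18
B = 26^13 mod 29  (bits of 13 = 1101)
  bit 0 = 1: r = r^2 * 26 mod 29 = 1^2 * 26 = 1*26 = 26
  bit 1 = 1: r = r^2 * 26 mod 29 = 26^2 * 26 = 9*26 = 2
  bit 2 = 0: r = r^2 mod 29 = 2^2 = 4
  bit 3 = 1: r = r^2 * 26 mod 29 = 4^2 * 26 = 16*26 = 10
  -> B = 10
s = B^a = 10^5 mod 29  (bits of 5 = 101)
  bit 0 = 1: r = r^2 * 10 mod 29 = 1^2 * 10 = 1*10 = 10
  bit 1 = 0: r = r^2 mod 29 = 10^2 = 13
  bit 2 = 1: r = r^2 * 10 mod 29 = 13^2 * 10 = 24*10 = 8
  -> s = B^a = 8

Answer: 18 10 8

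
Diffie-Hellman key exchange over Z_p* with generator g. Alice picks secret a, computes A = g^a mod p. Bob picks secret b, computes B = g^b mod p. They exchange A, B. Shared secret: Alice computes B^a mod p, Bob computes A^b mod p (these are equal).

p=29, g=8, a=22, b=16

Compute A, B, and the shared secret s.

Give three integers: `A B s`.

A = 8^22 mod 29  (bits of 22 = 10110)
  bit 0 = 1: r = r^2 * 8 mod 29 = 1^2 * 8 = 1*8 = 8
  bit 1 = 0: r = r^2 mod 29 = 8^2 = 6
  bit 2 = 1: r = r^2 * 8 mod 29 = 6^2 * 8 = 7*8 = 27
  bit 3 = 1: r = r^2 * 8 mod 29 = 27^2 * 8 = 4*8 = 3
  bit 4 = 0: r = r^2 mod 29 = 3^2 = 9
  -> A = 9
B = 8^16 mod 29  (bits of 16 = 10000)
  bit 0 = 1: r = r^2 * 8 mod 29 = 1^2 * 8 = 1*8 = 8
  bit 1 = 0: r = r^2 mod 29 = 8^2 = 6
  bit 2 = 0: r = r^2 mod 29 = 6^2 = 7
  bit 3 = 0: r = r^2 mod 29 = 7^2 = 20
  bit 4 = 0: r = r^2 mod 29 = 20^2 = 23
  -> B = 23
s = B^a = 23^22 mod 29  (bits of 22 = 10110)
  bit 0 = 1: r = r^2 * 23 mod 29 = 1^2 * 23 = 1*23 = 23
  bit 1 = 0: r = r^2 mod 29 = 23^2 = 7
  bit 2 = 1: r = r^2 * 23 mod 29 = 7^2 * 23 = 20*23 = 25
  bit 3 = 1: r = r^2 * 23 mod 29 = 25^2 * 23 = 16*23 = 20
  bit 4 = 0: r = r^2 mod 29 = 20^2 = 23
  -> s = B^a = 23

Answer: 9 23 23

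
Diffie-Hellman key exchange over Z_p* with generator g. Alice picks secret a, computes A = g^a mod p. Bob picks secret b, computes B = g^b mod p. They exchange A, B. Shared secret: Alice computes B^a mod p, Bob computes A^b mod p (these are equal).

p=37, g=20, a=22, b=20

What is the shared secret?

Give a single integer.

A = 20^22 mod 37  (bits of 22 = 10110)
  bit 0 = 1: r = r^2 * 20 mod 37 = 1^2 * 20 = 1*20 = 20
  bit 1 = 0: r = r^2 mod 37 = 20^2 = 30
  bit 2 = 1: r = r^2 * 20 mod 37 = 30^2 * 20 = 12*20 = 18
  bit 3 = 1: r = r^2 * 20 mod 37 = 18^2 * 20 = 28*20 = 5
  bit 4 = 0: r = r^2 mod 37 = 5^2 = 25
  -> A = 25
B = 20^20 mod 37  (bits of 20 = 10100)
  bit 0 = 1: r = r^2 * 20 mod 37 = 1^2 * 20 = 1*20 = 20
  bit 1 = 0: r = r^2 mod 37 = 20^2 = 30
  bit 2 = 1: r = r^2 * 20 mod 37 = 30^2 * 20 = 12*20 = 18
  bit 3 = 0: r = r^2 mod 37 = 18^2 = 28
  bit 4 = 0: r = r^2 mod 37 = 28^2 = 7
  -> B = 7
s = B^a = 7^22 mod 37  (bits of 22 = 10110)
  bit 0 = 1: r = r^2 * 7 mod 37 = 1^2 * 7 = 1*7 = 7
  bit 1 = 0: r = r^2 mod 37 = 7^2 = 12
  bit 2 = 1: r = r^2 * 7 mod 37 = 12^2 * 7 = 33*7 = 9
  bit 3 = 1: r = r^2 * 7 mod 37 = 9^2 * 7 = 7*7 = 12
  bit 4 = 0: r = r^2 mod 37 = 12^2 = 33
  -> s = B^a = 33

Answer: 33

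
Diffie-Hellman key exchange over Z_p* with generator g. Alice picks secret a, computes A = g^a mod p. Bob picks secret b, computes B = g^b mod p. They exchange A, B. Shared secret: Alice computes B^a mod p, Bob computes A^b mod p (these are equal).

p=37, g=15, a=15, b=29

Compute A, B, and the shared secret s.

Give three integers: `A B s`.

Answer: 23 18 8

Derivation:
A = 15^15 mod 37  (bits of 15 = 1111)
  bit 0 = 1: r = r^2 * 15 mod 37 = 1^2 * 15 = 1*15 = 15
  bit 1 = 1: r = r^2 * 15 mod 37 = 15^2 * 15 = 3*15 = 8
  bit 2 = 1: r = r^2 * 15 mod 37 = 8^2 * 15 = 27*15 = 35
  bit 3 = 1: r = r^2 * 15 mod 37 = 35^2 * 15 = 4*15 = 23
  -> A = 23
B = 15^29 mod 37  (bits of 29 = 11101)
  bit 0 = 1: r = r^2 * 15 mod 37 = 1^2 * 15 = 1*15 = 15
  bit 1 = 1: r = r^2 * 15 mod 37 = 15^2 * 15 = 3*15 = 8
  bit 2 = 1: r = r^2 * 15 mod 37 = 8^2 * 15 = 27*15 = 35
  bit 3 = 0: r = r^2 mod 37 = 35^2 = 4
  bit 4 = 1: r = r^2 * 15 mod 37 = 4^2 * 15 = 16*15 = 18
  -> B = 18
s = B^a = 18^15 mod 37  (bits of 15 = 1111)
  bit 0 = 1: r = r^2 * 18 mod 37 = 1^2 * 18 = 1*18 = 18
  bit 1 = 1: r = r^2 * 18 mod 37 = 18^2 * 18 = 28*18 = 23
  bit 2 = 1: r = r^2 * 18 mod 37 = 23^2 * 18 = 11*18 = 13
  bit 3 = 1: r = r^2 * 18 mod 37 = 13^2 * 18 = 21*18 = 8
  -> s = B^a = 8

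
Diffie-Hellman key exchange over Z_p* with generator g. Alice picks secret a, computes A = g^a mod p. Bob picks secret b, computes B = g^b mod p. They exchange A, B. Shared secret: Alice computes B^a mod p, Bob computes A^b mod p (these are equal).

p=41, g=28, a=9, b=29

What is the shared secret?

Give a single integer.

Answer: 13

Derivation:
A = 28^9 mod 41  (bits of 9 = 1001)
  bit 0 = 1: r = r^2 * 28 mod 41 = 1^2 * 28 = 1*28 = 28
  bit 1 = 0: r = r^2 mod 41 = 28^2 = 5
  bit 2 = 0: r = r^2 mod 41 = 5^2 = 25
  bit 3 = 1: r = r^2 * 28 mod 41 = 25^2 * 28 = 10*28 = 34
  -> A = 34
B = 28^29 mod 41  (bits of 29 = 11101)
  bit 0 = 1: r = r^2 * 28 mod 41 = 1^2 * 28 = 1*28 = 28
  bit 1 = 1: r = r^2 * 28 mod 41 = 28^2 * 28 = 5*28 = 17
  bit 2 = 1: r = r^2 * 28 mod 41 = 17^2 * 28 = 2*28 = 15
  bit 3 = 0: r = r^2 mod 41 = 15^2 = 20
  bit 4 = 1: r = r^2 * 28 mod 41 = 20^2 * 28 = 31*28 = 7
  -> B = 7
s = B^a = 7^9 mod 41  (bits of 9 = 1001)
  bit 0 = 1: r = r^2 * 7 mod 41 = 1^2 * 7 = 1*7 = 7
  bit 1 = 0: r = r^2 mod 41 = 7^2 = 8
  bit 2 = 0: r = r^2 mod 41 = 8^2 = 23
  bit 3 = 1: r = r^2 * 7 mod 41 = 23^2 * 7 = 37*7 = 13
  -> s = B^a = 13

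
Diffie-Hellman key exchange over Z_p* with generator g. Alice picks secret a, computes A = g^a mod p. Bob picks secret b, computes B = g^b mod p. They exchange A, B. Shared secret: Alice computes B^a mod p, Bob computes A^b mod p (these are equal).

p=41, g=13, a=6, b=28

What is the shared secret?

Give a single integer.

A = 13^6 mod 41  (bits of 6 = 110)
  bit 0 = 1: r = r^2 * 13 mod 41 = 1^2 * 13 = 1*13 = 13
  bit 1 = 1: r = r^2 * 13 mod 41 = 13^2 * 13 = 5*13 = 24
  bit 2 = 0: r = r^2 mod 41 = 24^2 = 2
  -> A = 2
B = 13^28 mod 41  (bits of 28 = 11100)
  bit 0 = 1: r = r^2 * 13 mod 41 = 1^2 * 13 = 1*13 = 13
  bit 1 = 1: r = r^2 * 13 mod 41 = 13^2 * 13 = 5*13 = 24
  bit 2 = 1: r = r^2 * 13 mod 41 = 24^2 * 13 = 2*13 = 26
  bit 3 = 0: r = r^2 mod 41 = 26^2 = 20
  bit 4 = 0: r = r^2 mod 41 = 20^2 = 31
  -> B = 31
s = B^a = 31^6 mod 41  (bits of 6 = 110)
  bit 0 = 1: r = r^2 * 31 mod 41 = 1^2 * 31 = 1*31 = 31
  bit 1 = 1: r = r^2 * 31 mod 41 = 31^2 * 31 = 18*31 = 25
  bit 2 = 0: r = r^2 mod 41 = 25^2 = 10
  -> s = B^a = 10

Answer: 10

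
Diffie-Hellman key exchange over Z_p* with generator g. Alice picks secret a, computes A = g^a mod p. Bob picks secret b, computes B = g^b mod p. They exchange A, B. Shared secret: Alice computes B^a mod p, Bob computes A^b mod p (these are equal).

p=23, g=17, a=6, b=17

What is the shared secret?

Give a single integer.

Answer: 9

Derivation:
A = 17^6 mod 23  (bits of 6 = 110)
  bit 0 = 1: r = r^2 * 17 mod 23 = 1^2 * 17 = 1*17 = 17
  bit 1 = 1: r = r^2 * 17 mod 23 = 17^2 * 17 = 13*17 = 14
  bit 2 = 0: r = r^2 mod 23 = 14^2 = 12
  -> A = 12
B = 17^17 mod 23  (bits of 17 = 10001)
  bit 0 = 1: r = r^2 * 17 mod 23 = 1^2 * 17 = 1*17 = 17
  bit 1 = 0: r = r^2 mod 23 = 17^2 = 13
  bit 2 = 0: r = r^2 mod 23 = 13^2 = 8
  bit 3 = 0: r = r^2 mod 23 = 8^2 = 18
  bit 4 = 1: r = r^2 * 17 mod 23 = 18^2 * 17 = 2*17 = 11
  -> B = 11
s = B^a = 11^6 mod 23  (bits of 6 = 110)
  bit 0 = 1: r = r^2 * 11 mod 23 = 1^2 * 11 = 1*11 = 11
  bit 1 = 1: r = r^2 * 11 mod 23 = 11^2 * 11 = 6*11 = 20
  bit 2 = 0: r = r^2 mod 23 = 20^2 = 9
  -> s = B^a = 9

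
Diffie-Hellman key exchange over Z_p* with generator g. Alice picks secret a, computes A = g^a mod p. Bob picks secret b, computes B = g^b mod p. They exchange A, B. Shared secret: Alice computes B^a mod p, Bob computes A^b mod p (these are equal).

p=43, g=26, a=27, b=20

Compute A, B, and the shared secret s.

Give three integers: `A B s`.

A = 26^27 mod 43  (bits of 27 = 11011)
  bit 0 = 1: r = r^2 * 26 mod 43 = 1^2 * 26 = 1*26 = 26
  bit 1 = 1: r = r^2 * 26 mod 43 = 26^2 * 26 = 31*26 = 32
  bit 2 = 0: r = r^2 mod 43 = 32^2 = 35
  bit 3 = 1: r = r^2 * 26 mod 43 = 35^2 * 26 = 21*26 = 30
  bit 4 = 1: r = r^2 * 26 mod 43 = 30^2 * 26 = 40*26 = 8
  -> A = 8
B = 26^20 mod 43  (bits of 20 = 10100)
  bit 0 = 1: r = r^2 * 26 mod 43 = 1^2 * 26 = 1*26 = 26
  bit 1 = 0: r = r^2 mod 43 = 26^2 = 31
  bit 2 = 1: r = r^2 * 26 mod 43 = 31^2 * 26 = 15*26 = 3
  bit 3 = 0: r = r^2 mod 43 = 3^2 = 9
  bit 4 = 0: r = r^2 mod 43 = 9^2 = 38
  -> B = 38
s = B^a = 38^27 mod 43  (bits of 27 = 11011)
  bit 0 = 1: r = r^2 * 38 mod 43 = 1^2 * 38 = 1*38 = 38
  bit 1 = 1: r = r^2 * 38 mod 43 = 38^2 * 38 = 25*38 = 4
  bit 2 = 0: r = r^2 mod 43 = 4^2 = 16
  bit 3 = 1: r = r^2 * 38 mod 43 = 16^2 * 38 = 41*38 = 10
  bit 4 = 1: r = r^2 * 38 mod 43 = 10^2 * 38 = 14*38 = 16
  -> s = B^a = 16

Answer: 8 38 16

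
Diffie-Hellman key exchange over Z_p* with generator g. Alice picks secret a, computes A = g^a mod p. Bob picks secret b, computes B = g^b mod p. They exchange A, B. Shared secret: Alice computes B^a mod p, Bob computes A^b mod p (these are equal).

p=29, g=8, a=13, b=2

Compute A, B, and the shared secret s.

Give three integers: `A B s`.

Answer: 18 6 5

Derivation:
A = 8^13 mod 29  (bits of 13 = 1101)
  bit 0 = 1: r = r^2 * 8 mod 29 = 1^2 * 8 = 1*8 = 8
  bit 1 = 1: r = r^2 * 8 mod 29 = 8^2 * 8 = 6*8 = 19
  bit 2 = 0: r = r^2 mod 29 = 19^2 = 13
  bit 3 = 1: r = r^2 * 8 mod 29 = 13^2 * 8 = 24*8 = 18
  -> A = 18
B = 8^2 mod 29  (bits of 2 = 10)
  bit 0 = 1: r = r^2 * 8 mod 29 = 1^2 * 8 = 1*8 = 8
  bit 1 = 0: r = r^2 mod 29 = 8^2 = 6
  -> B = 6
s = B^a = 6^13 mod 29  (bits of 13 = 1101)
  bit 0 = 1: r = r^2 * 6 mod 29 = 1^2 * 6 = 1*6 = 6
  bit 1 = 1: r = r^2 * 6 mod 29 = 6^2 * 6 = 7*6 = 13
  bit 2 = 0: r = r^2 mod 29 = 13^2 = 24
  bit 3 = 1: r = r^2 * 6 mod 29 = 24^2 * 6 = 25*6 = 5
  -> s = B^a = 5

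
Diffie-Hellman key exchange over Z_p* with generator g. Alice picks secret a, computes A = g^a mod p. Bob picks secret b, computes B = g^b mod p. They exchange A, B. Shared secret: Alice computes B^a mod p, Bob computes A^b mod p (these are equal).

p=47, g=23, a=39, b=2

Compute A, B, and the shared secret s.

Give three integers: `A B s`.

A = 23^39 mod 47  (bits of 39 = 100111)
  bit 0 = 1: r = r^2 * 23 mod 47 = 1^2 * 23 = 1*23 = 23
  bit 1 = 0: r = r^2 mod 47 = 23^2 = 12
  bit 2 = 0: r = r^2 mod 47 = 12^2 = 3
  bit 3 = 1: r = r^2 * 23 mod 47 = 3^2 * 23 = 9*23 = 19
  bit 4 = 1: r = r^2 * 23 mod 47 = 19^2 * 23 = 32*23 = 31
  bit 5 = 1: r = r^2 * 23 mod 47 = 31^2 * 23 = 21*23 = 13
  -> A = 13
B = 23^2 mod 47  (bits of 2 = 10)
  bit 0 = 1: r = r^2 * 23 mod 47 = 1^2 * 23 = 1*23 = 23
  bit 1 = 0: r = r^2 mod 47 = 23^2 = 12
  -> B = 12
s = B^a = 12^39 mod 47  (bits of 39 = 100111)
  bit 0 = 1: r = r^2 * 12 mod 47 = 1^2 * 12 = 1*12 = 12
  bit 1 = 0: r = r^2 mod 47 = 12^2 = 3
  bit 2 = 0: r = r^2 mod 47 = 3^2 = 9
  bit 3 = 1: r = r^2 * 12 mod 47 = 9^2 * 12 = 34*12 = 32
  bit 4 = 1: r = r^2 * 12 mod 47 = 32^2 * 12 = 37*12 = 21
  bit 5 = 1: r = r^2 * 12 mod 47 = 21^2 * 12 = 18*12 = 28
  -> s = B^a = 28

Answer: 13 12 28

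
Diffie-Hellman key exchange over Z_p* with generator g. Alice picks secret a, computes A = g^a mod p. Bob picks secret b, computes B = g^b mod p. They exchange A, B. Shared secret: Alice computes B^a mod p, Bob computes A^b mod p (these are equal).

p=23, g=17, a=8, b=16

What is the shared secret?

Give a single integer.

A = 17^8 mod 23  (bits of 8 = 1000)
  bit 0 = 1: r = r^2 * 17 mod 23 = 1^2 * 17 = 1*17 = 17
  bit 1 = 0: r = r^2 mod 23 = 17^2 = 13
  bit 2 = 0: r = r^2 mod 23 = 13^2 = 8
  bit 3 = 0: r = r^2 mod 23 = 8^2 = 18
  -> A = 18
B = 17^16 mod 23  (bits of 16 = 10000)
  bit 0 = 1: r = r^2 * 17 mod 23 = 1^2 * 17 = 1*17 = 17
  bit 1 = 0: r = r^2 mod 23 = 17^2 = 13
  bit 2 = 0: r = r^2 mod 23 = 13^2 = 8
  bit 3 = 0: r = r^2 mod 23 = 8^2 = 18
  bit 4 = 0: r = r^2 mod 23 = 18^2 = 2
  -> B = 2
s = B^a = 2^8 mod 23  (bits of 8 = 1000)
  bit 0 = 1: r = r^2 * 2 mod 23 = 1^2 * 2 = 1*2 = 2
  bit 1 = 0: r = r^2 mod 23 = 2^2 = 4
  bit 2 = 0: r = r^2 mod 23 = 4^2 = 16
  bit 3 = 0: r = r^2 mod 23 = 16^2 = 3
  -> s = B^a = 3

Answer: 3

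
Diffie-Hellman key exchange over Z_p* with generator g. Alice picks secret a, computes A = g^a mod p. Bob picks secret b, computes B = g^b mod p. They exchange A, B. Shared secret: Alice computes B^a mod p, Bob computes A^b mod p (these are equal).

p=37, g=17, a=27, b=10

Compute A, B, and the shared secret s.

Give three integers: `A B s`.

Answer: 31 28 36

Derivation:
A = 17^27 mod 37  (bits of 27 = 11011)
  bit 0 = 1: r = r^2 * 17 mod 37 = 1^2 * 17 = 1*17 = 17
  bit 1 = 1: r = r^2 * 17 mod 37 = 17^2 * 17 = 30*17 = 29
  bit 2 = 0: r = r^2 mod 37 = 29^2 = 27
  bit 3 = 1: r = r^2 * 17 mod 37 = 27^2 * 17 = 26*17 = 35
  bit 4 = 1: r = r^2 * 17 mod 37 = 35^2 * 17 = 4*17 = 31
  -> A = 31
B = 17^10 mod 37  (bits of 10 = 1010)
  bit 0 = 1: r = r^2 * 17 mod 37 = 1^2 * 17 = 1*17 = 17
  bit 1 = 0: r = r^2 mod 37 = 17^2 = 30
  bit 2 = 1: r = r^2 * 17 mod 37 = 30^2 * 17 = 12*17 = 19
  bit 3 = 0: r = r^2 mod 37 = 19^2 = 28
  -> B = 28
s = B^a = 28^27 mod 37  (bits of 27 = 11011)
  bit 0 = 1: r = r^2 * 28 mod 37 = 1^2 * 28 = 1*28 = 28
  bit 1 = 1: r = r^2 * 28 mod 37 = 28^2 * 28 = 7*28 = 11
  bit 2 = 0: r = r^2 mod 37 = 11^2 = 10
  bit 3 = 1: r = r^2 * 28 mod 37 = 10^2 * 28 = 26*28 = 25
  bit 4 = 1: r = r^2 * 28 mod 37 = 25^2 * 28 = 33*28 = 36
  -> s = B^a = 36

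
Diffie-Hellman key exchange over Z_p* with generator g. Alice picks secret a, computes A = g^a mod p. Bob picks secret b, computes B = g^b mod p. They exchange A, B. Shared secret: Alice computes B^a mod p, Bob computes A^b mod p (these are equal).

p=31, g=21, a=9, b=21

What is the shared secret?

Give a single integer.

Answer: 15

Derivation:
A = 21^9 mod 31  (bits of 9 = 1001)
  bit 0 = 1: r = r^2 * 21 mod 31 = 1^2 * 21 = 1*21 = 21
  bit 1 = 0: r = r^2 mod 31 = 21^2 = 7
  bit 2 = 0: r = r^2 mod 31 = 7^2 = 18
  bit 3 = 1: r = r^2 * 21 mod 31 = 18^2 * 21 = 14*21 = 15
  -> A = 15
B = 21^21 mod 31  (bits of 21 = 10101)
  bit 0 = 1: r = r^2 * 21 mod 31 = 1^2 * 21 = 1*21 = 21
  bit 1 = 0: r = r^2 mod 31 = 21^2 = 7
  bit 2 = 1: r = r^2 * 21 mod 31 = 7^2 * 21 = 18*21 = 6
  bit 3 = 0: r = r^2 mod 31 = 6^2 = 5
  bit 4 = 1: r = r^2 * 21 mod 31 = 5^2 * 21 = 25*21 = 29
  -> B = 29
s = B^a = 29^9 mod 31  (bits of 9 = 1001)
  bit 0 = 1: r = r^2 * 29 mod 31 = 1^2 * 29 = 1*29 = 29
  bit 1 = 0: r = r^2 mod 31 = 29^2 = 4
  bit 2 = 0: r = r^2 mod 31 = 4^2 = 16
  bit 3 = 1: r = r^2 * 29 mod 31 = 16^2 * 29 = 8*29 = 15
  -> s = B^a = 15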